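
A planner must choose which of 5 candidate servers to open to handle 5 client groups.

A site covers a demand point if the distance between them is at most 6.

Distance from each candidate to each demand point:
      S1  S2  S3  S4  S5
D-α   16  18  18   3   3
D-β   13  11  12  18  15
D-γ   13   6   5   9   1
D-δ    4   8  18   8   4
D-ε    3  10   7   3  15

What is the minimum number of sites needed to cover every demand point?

2

Coverage sets (demand points within 6 of each site):
  D-α: {S4, S5}
  D-β: {}
  D-γ: {S2, S3, S5}
  D-δ: {S1, S5}
  D-ε: {S1, S4}
No single site covers all 5 demand points.
But {D-γ, D-ε} covers everything, so the minimum is 2.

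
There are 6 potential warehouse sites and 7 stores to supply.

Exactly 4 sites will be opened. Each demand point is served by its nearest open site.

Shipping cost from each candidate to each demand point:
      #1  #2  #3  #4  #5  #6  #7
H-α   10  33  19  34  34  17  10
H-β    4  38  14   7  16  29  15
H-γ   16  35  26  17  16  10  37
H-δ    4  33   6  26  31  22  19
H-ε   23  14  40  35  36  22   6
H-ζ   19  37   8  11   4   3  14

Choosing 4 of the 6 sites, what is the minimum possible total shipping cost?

44

Open {H-β, H-δ, H-ε, H-ζ}.
  #1→H-β 4, #2→H-ε 14, #3→H-δ 6, #4→H-β 7, #5→H-ζ 4, #6→H-ζ 3, #7→H-ε 6  ⇒ total 44.
Compare {H-α, H-β, H-ε, H-ζ}: total 46.
Compare {H-β, H-γ, H-ε, H-ζ}: total 46.
No size-4 selection does better; minimum is 44.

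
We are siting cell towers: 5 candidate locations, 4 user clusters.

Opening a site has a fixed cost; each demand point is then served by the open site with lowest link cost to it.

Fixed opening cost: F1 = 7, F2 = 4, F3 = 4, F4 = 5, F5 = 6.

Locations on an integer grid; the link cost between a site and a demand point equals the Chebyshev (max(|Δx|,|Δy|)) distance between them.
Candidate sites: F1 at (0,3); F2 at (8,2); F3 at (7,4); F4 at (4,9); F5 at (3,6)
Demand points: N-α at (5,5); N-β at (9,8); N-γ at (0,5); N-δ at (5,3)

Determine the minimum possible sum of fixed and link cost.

19

Open {F3}: assign each demand point to its cheapest open site.
  N-α→F3 2, N-β→F3 4, N-γ→F3 7, N-δ→F3 2
  link cost 15, fixed 4 → total 19.
Compare {F5}: link cost 14 + fixed 6 = 20.
Compare {F1, F3}: link cost 10 + fixed 11 = 21.
Compare {F3, F4}: link cost 12 + fixed 9 = 21.
All other subsets cost ≥ 20. Minimum total cost: 19.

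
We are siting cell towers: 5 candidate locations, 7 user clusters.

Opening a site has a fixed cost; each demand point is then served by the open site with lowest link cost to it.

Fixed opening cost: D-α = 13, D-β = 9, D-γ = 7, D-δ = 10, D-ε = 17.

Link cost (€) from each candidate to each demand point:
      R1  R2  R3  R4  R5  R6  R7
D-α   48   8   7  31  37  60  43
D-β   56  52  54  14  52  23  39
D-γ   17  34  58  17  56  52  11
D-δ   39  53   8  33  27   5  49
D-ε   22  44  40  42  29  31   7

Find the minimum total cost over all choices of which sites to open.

Open {D-α, D-γ, D-δ}: assign each demand point to its cheapest open site.
  R1→D-γ 17, R2→D-α 8, R3→D-α 7, R4→D-γ 17, R5→D-δ 27, R6→D-δ 5, R7→D-γ 11
  link cost 92, fixed 30 → total 122.
Compare {D-α, D-β, D-γ, D-δ}: link cost 89 + fixed 39 = 128.
Compare {D-α, D-γ, D-δ, D-ε}: link cost 88 + fixed 47 = 135.
Compare {D-γ, D-δ}: link cost 119 + fixed 17 = 136.
All other subsets cost ≥ 128. Minimum total cost: 122.

122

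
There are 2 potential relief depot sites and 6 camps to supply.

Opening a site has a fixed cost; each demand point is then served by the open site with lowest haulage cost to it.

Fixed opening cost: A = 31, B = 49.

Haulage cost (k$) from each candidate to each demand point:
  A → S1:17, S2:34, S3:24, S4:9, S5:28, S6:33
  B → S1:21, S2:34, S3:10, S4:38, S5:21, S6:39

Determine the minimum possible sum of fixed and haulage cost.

Open {A}: assign each demand point to its cheapest open site.
  S1→A 17, S2→A 34, S3→A 24, S4→A 9, S5→A 28, S6→A 33
  haulage cost 145, fixed 31 → total 176.
Compare {A, B}: haulage cost 124 + fixed 80 = 204.
Compare {B}: haulage cost 163 + fixed 49 = 212.

176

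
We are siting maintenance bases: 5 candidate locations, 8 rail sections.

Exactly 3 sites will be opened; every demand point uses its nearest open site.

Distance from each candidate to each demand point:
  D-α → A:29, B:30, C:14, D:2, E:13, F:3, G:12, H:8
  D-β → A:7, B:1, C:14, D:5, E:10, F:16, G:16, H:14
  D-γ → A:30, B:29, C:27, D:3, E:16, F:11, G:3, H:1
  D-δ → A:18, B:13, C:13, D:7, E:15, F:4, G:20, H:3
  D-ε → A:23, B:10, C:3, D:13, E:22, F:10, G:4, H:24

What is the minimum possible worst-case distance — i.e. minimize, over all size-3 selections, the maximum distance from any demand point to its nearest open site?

10

Open {D-α, D-β, D-ε}.
  Farthest demand point is E at distance 10 (to D-β); all others are ≤ 10.
With {D-β, D-γ, D-ε} the worst case is 10.
With {D-β, D-δ, D-ε} the worst case is 10.
No size-3 selection achieves below 10.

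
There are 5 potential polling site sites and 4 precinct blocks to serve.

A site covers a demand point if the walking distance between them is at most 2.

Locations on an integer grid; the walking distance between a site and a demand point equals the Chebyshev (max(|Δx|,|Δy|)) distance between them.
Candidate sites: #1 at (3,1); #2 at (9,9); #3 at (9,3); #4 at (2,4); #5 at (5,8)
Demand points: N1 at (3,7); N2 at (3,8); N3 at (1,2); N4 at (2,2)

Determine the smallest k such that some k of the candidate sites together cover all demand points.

2

Coverage sets (demand points within 2 of each site):
  #1: {N3, N4}
  #2: {}
  #3: {}
  #4: {N3, N4}
  #5: {N1, N2}
No single site covers all 4 demand points.
But {#1, #5} covers everything, so the minimum is 2.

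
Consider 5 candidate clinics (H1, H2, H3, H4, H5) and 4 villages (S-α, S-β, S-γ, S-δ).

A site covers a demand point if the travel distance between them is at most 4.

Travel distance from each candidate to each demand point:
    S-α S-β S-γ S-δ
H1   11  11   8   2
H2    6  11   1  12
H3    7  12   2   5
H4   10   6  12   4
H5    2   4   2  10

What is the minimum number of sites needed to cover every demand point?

Coverage sets (demand points within 4 of each site):
  H1: {S-δ}
  H2: {S-γ}
  H3: {S-γ}
  H4: {S-δ}
  H5: {S-α, S-β, S-γ}
No single site covers all 4 demand points.
But {H1, H5} covers everything, so the minimum is 2.

2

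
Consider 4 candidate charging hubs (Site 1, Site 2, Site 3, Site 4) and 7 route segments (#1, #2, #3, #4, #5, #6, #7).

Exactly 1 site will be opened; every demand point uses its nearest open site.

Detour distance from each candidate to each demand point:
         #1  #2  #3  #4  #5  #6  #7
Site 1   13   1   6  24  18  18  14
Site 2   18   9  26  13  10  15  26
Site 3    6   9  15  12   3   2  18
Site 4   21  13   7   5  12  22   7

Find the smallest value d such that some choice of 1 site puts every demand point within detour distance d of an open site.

Open {Site 3}.
  Farthest demand point is #7 at detour distance 18 (to Site 3); all others are ≤ 18.
With {Site 4} the worst case is 22.
With {Site 1} the worst case is 24.
No size-1 selection achieves below 18.

18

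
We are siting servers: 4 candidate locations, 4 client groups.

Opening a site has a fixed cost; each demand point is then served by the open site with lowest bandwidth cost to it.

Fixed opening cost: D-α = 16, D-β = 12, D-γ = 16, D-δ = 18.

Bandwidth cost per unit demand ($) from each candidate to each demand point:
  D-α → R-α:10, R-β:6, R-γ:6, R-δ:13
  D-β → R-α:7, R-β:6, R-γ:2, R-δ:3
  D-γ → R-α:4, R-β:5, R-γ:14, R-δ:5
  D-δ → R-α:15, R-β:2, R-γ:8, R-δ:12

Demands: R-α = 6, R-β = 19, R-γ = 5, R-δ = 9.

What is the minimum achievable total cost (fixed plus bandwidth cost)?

145

Open {D-β, D-γ, D-δ}: assign each demand point to its cheapest open site.
  R-α→D-γ 6×4=24, R-β→D-δ 19×2=38, R-γ→D-β 5×2=10, R-δ→D-β 9×3=27
  bandwidth cost 99, fixed 46 → total 145.
Compare {D-β, D-δ}: bandwidth cost 117 + fixed 30 = 147.
Compare {D-α, D-β, D-γ, D-δ}: bandwidth cost 99 + fixed 62 = 161.
Compare {D-α, D-β, D-δ}: bandwidth cost 117 + fixed 46 = 163.
All other subsets cost ≥ 147. Minimum total cost: 145.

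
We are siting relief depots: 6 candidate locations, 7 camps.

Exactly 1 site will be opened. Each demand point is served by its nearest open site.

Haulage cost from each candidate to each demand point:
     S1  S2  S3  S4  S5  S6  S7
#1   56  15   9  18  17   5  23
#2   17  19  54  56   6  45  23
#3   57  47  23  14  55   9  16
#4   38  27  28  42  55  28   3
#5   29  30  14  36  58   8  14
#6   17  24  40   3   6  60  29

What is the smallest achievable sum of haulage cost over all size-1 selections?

143

Open {#1}.
  S1→#1 56, S2→#1 15, S3→#1 9, S4→#1 18, S5→#1 17, S6→#1 5, S7→#1 23  ⇒ total 143.
Compare {#6}: total 179.
Compare {#5}: total 189.
No size-1 selection does better; minimum is 143.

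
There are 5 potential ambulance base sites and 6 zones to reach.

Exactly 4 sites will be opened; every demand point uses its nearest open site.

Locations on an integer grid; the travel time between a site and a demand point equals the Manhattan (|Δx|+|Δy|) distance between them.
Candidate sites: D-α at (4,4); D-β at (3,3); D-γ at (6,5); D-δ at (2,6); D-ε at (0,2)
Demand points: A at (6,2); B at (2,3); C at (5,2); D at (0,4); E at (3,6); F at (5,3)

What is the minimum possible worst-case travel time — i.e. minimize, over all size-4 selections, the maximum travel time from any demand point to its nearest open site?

Open {D-α, D-β, D-γ, D-ε}.
  Farthest demand point is A at travel time 3 (to D-γ); all others are ≤ 3.
With {D-α, D-γ, D-δ, D-ε} the worst case is 3.
With {D-β, D-γ, D-δ, D-ε} the worst case is 3.
No size-4 selection achieves below 3.

3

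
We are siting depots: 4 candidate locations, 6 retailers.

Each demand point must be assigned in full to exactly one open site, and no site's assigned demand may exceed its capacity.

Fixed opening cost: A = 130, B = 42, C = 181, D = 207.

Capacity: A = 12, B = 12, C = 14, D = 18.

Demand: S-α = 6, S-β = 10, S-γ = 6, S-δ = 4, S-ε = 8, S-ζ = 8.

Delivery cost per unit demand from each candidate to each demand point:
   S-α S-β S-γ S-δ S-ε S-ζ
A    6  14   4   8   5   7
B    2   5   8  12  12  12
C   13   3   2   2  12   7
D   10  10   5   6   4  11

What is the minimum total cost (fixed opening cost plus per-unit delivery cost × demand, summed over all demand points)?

Open {B, C, D}; cheapest assignment that respects the capacities:
  B (cap 12, load 12): S-α, S-γ — cost 6×2 + 6×8 = 60
  C (cap 14, load 14): S-β, S-δ — cost 10×3 + 4×2 = 38
  D (cap 18, load 16): S-ε, S-ζ — cost 8×4 + 8×11 = 120
  Shipping 218, fixed 430 → total 648.
  Any other capacity-feasible assignment to {B, C, D} ships for at least 218.
Compare {A, B, D}: its best feasible assignment gives total 659.
Compare {A, B, C, D}: its best feasible assignment gives total 728.
Every other set of open sites that can feasibly serve all demand totals ≥ 659 even under its best assignment. Minimum: 648.

648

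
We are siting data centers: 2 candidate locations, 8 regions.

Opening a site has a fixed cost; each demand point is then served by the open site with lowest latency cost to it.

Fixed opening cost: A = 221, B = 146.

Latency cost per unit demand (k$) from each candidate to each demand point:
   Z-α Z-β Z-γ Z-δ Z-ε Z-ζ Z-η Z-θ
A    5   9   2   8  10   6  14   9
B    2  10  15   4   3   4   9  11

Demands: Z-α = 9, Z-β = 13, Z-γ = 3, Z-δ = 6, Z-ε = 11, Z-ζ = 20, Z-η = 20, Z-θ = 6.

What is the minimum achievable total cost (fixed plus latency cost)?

722

Open {B}: assign each demand point to its cheapest open site.
  Z-α→B 9×2=18, Z-β→B 13×10=130, Z-γ→B 3×15=45, Z-δ→B 6×4=24, Z-ε→B 11×3=33, Z-ζ→B 20×4=80, Z-η→B 20×9=180, Z-θ→B 6×11=66
  latency cost 576, fixed 146 → total 722.
Compare {A, B}: latency cost 512 + fixed 367 = 879.
Compare {A}: latency cost 780 + fixed 221 = 1001.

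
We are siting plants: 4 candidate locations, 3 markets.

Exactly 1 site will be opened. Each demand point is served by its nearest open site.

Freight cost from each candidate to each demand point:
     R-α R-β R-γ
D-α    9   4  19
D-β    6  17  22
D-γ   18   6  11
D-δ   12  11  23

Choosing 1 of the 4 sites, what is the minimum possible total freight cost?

32

Open {D-α}.
  R-α→D-α 9, R-β→D-α 4, R-γ→D-α 19  ⇒ total 32.
Compare {D-γ}: total 35.
Compare {D-β}: total 45.
No size-1 selection does better; minimum is 32.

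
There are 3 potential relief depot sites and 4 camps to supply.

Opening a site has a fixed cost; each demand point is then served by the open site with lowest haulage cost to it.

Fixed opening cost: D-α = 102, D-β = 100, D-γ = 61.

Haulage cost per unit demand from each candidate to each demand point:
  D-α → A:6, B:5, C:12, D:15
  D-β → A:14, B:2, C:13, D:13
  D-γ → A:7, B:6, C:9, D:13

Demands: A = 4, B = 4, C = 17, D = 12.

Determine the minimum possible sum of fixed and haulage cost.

Open {D-γ}: assign each demand point to its cheapest open site.
  A→D-γ 4×7=28, B→D-γ 4×6=24, C→D-γ 17×9=153, D→D-γ 12×13=156
  haulage cost 361, fixed 61 → total 422.
Compare {D-β, D-γ}: haulage cost 345 + fixed 161 = 506.
Compare {D-α, D-γ}: haulage cost 353 + fixed 163 = 516.
Compare {D-α}: haulage cost 428 + fixed 102 = 530.
All other subsets cost ≥ 506. Minimum total cost: 422.

422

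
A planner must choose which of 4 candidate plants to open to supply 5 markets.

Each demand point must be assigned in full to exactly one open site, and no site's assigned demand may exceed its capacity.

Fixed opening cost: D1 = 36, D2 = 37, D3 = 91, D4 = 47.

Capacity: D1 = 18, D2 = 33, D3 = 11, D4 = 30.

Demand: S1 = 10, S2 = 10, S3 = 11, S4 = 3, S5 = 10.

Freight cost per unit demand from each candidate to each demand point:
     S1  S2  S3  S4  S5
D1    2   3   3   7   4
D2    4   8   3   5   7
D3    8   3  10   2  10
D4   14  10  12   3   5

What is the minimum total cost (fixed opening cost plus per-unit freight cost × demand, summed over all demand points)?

Open {D1, D2}; cheapest assignment that respects the capacities:
  D1 (cap 18, load 13): S2, S4 — cost 10×3 + 3×7 = 51
  D2 (cap 33, load 31): S1, S3, S5 — cost 10×4 + 11×3 + 10×7 = 143
  Shipping 194, fixed 73 → total 267.
  Any other capacity-feasible assignment to {D1, D2} ships for at least 194.
Compare {D1, D2, D4}: its best feasible assignment gives total 282.
Compare {D2, D4}: its best feasible assignment gives total 296.
Every other set of open sites that can feasibly serve all demand totals ≥ 282 even under its best assignment. Minimum: 267.

267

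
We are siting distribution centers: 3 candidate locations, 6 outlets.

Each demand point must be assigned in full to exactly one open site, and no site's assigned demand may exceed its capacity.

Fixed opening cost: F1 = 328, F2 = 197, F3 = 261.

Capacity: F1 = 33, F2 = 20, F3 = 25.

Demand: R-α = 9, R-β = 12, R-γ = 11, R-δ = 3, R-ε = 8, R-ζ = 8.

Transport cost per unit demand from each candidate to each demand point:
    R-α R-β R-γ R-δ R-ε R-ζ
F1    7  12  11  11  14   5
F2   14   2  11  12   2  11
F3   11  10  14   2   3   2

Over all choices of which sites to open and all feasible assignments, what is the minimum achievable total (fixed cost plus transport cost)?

822

Open {F1, F2}; cheapest assignment that respects the capacities:
  F1 (cap 33, load 31): R-α, R-γ, R-δ, R-ζ — cost 9×7 + 11×11 + 3×11 + 8×5 = 257
  F2 (cap 20, load 20): R-β, R-ε — cost 12×2 + 8×2 = 40
  Shipping 297, fixed 525 → total 822.
  Any other capacity-feasible assignment to {F1, F2} ships for at least 297.
Compare {F1, F3}: its best feasible assignment gives total 963.
Compare {F1, F2, F3}: its best feasible assignment gives total 1032.
Every other set of open sites that can feasibly serve all demand totals ≥ 963 even under its best assignment. Minimum: 822.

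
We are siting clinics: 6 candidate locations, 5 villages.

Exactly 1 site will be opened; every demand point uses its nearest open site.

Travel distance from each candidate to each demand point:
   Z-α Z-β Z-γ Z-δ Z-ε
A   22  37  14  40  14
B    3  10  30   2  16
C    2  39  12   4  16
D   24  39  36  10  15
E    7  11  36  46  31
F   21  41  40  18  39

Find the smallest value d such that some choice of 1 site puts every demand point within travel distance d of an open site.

Open {B}.
  Farthest demand point is Z-γ at travel distance 30 (to B); all others are ≤ 30.
With {C} the worst case is 39.
With {D} the worst case is 39.
No size-1 selection achieves below 30.

30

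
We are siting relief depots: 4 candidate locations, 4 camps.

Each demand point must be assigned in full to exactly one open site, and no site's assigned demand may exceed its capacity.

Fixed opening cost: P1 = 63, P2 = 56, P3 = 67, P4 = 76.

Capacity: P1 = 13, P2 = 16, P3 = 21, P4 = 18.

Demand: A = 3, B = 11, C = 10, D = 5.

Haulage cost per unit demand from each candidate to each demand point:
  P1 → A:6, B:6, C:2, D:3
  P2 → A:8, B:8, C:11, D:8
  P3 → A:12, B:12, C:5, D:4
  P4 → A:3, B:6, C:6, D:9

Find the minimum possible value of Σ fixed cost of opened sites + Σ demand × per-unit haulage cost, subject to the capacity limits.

Open {P1, P2}; cheapest assignment that respects the capacities:
  P1 (cap 13, load 13): A, C — cost 3×6 + 10×2 = 38
  P2 (cap 16, load 16): B, D — cost 11×8 + 5×8 = 128
  Shipping 166, fixed 119 → total 285.
  Any other capacity-feasible assignment to {P1, P2} ships for at least 166.
Compare {P1, P4}: its best feasible assignment gives total 288.
Compare {P3, P4}: its best feasible assignment gives total 288.
Every other set of open sites that can feasibly serve all demand totals ≥ 288 even under its best assignment. Minimum: 285.

285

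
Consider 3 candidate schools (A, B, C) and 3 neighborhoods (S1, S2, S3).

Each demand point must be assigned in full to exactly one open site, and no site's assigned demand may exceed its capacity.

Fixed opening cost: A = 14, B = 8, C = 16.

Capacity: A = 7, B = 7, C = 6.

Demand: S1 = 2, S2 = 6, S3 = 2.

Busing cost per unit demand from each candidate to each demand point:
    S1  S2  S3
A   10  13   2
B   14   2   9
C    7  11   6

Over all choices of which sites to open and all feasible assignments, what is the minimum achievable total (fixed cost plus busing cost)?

58

Open {A, B}; cheapest assignment that respects the capacities:
  A (cap 7, load 4): S1, S3 — cost 2×10 + 2×2 = 24
  B (cap 7, load 6): S2 — cost 6×2 = 12
  Shipping 36, fixed 22 → total 58.
  Any other capacity-feasible assignment to {A, B} ships for at least 36.
Compare {B, C}: its best feasible assignment gives total 62.
Compare {A, B, C}: its best feasible assignment gives total 68.
Every other set of open sites that can feasibly serve all demand totals ≥ 62 even under its best assignment. Minimum: 58.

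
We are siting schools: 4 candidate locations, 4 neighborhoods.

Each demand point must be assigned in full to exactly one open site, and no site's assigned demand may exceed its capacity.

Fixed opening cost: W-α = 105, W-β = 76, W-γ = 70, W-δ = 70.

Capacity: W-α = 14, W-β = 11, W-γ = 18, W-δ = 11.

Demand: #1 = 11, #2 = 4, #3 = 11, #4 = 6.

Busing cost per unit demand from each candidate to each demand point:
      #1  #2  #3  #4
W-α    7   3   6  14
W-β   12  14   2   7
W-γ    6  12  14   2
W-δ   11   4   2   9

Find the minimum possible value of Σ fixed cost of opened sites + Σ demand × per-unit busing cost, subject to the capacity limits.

332

Open {W-β, W-γ, W-δ}; cheapest assignment that respects the capacities:
  W-β (cap 11, load 11): #3 — cost 11×2 = 22
  W-γ (cap 18, load 17): #1, #4 — cost 11×6 + 6×2 = 78
  W-δ (cap 11, load 4): #2 — cost 4×4 = 16
  Shipping 116, fixed 216 → total 332.
  Any other capacity-feasible assignment to {W-β, W-γ, W-δ} ships for at least 116.
Compare {W-α, W-γ, W-δ}: its best feasible assignment gives total 357.
Compare {W-α, W-β, W-γ}: its best feasible assignment gives total 363.
Every other set of open sites that can feasibly serve all demand totals ≥ 357 even under its best assignment. Minimum: 332.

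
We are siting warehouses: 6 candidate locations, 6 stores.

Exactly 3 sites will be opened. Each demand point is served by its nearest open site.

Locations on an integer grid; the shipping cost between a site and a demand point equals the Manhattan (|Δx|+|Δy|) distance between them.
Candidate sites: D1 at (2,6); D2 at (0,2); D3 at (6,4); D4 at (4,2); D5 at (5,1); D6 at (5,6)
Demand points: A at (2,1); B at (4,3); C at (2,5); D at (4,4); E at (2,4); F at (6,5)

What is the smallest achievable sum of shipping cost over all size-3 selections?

10

Open {D1, D3, D4}.
  A→D4 3, B→D4 1, C→D1 1, D→D3 2, E→D1 2, F→D3 1  ⇒ total 10.
Compare {D1, D4, D6}: total 11.
Compare {D1, D2, D3}: total 12.
No size-3 selection does better; minimum is 10.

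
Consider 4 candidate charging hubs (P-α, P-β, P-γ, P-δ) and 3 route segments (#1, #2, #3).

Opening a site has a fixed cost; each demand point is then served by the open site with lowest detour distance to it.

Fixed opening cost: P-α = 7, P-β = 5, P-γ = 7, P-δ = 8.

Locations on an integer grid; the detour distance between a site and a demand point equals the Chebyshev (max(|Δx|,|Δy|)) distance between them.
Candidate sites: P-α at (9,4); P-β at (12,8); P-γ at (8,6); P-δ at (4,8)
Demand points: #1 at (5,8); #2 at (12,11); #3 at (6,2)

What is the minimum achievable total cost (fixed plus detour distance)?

Open {P-γ}: assign each demand point to its cheapest open site.
  #1→P-γ 3, #2→P-γ 5, #3→P-γ 4
  detour distance 12, fixed 7 → total 19.
Compare {P-α}: detour distance 14 + fixed 7 = 21.
Compare {P-β}: detour distance 16 + fixed 5 = 21.
Compare {P-α, P-β}: detour distance 10 + fixed 12 = 22.
All other subsets cost ≥ 21. Minimum total cost: 19.

19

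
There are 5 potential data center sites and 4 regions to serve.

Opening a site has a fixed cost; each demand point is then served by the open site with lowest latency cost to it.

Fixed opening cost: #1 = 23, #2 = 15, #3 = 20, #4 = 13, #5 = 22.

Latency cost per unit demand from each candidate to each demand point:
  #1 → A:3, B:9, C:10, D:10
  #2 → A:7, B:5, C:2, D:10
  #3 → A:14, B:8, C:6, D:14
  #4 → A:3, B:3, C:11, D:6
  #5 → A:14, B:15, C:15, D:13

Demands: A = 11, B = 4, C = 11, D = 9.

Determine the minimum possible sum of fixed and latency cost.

Open {#2, #4}: assign each demand point to its cheapest open site.
  A→#4 11×3=33, B→#4 4×3=12, C→#2 11×2=22, D→#4 9×6=54
  latency cost 121, fixed 28 → total 149.
Compare {#2, #3, #4}: latency cost 121 + fixed 48 = 169.
Compare {#2, #4, #5}: latency cost 121 + fixed 50 = 171.
Compare {#1, #2, #4}: latency cost 121 + fixed 51 = 172.
All other subsets cost ≥ 169. Minimum total cost: 149.

149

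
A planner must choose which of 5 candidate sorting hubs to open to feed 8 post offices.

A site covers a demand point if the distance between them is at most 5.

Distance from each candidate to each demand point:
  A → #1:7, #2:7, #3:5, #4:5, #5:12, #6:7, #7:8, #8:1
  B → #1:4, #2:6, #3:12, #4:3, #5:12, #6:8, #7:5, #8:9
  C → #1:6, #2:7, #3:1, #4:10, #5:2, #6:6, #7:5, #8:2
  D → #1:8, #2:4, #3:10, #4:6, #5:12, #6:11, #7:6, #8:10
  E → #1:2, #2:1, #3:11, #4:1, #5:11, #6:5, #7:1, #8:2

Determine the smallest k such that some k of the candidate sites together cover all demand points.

2

Coverage sets (demand points within 5 of each site):
  A: {#3, #4, #8}
  B: {#1, #4, #7}
  C: {#3, #5, #7, #8}
  D: {#2}
  E: {#1, #2, #4, #6, #7, #8}
No single site covers all 8 demand points.
But {C, E} covers everything, so the minimum is 2.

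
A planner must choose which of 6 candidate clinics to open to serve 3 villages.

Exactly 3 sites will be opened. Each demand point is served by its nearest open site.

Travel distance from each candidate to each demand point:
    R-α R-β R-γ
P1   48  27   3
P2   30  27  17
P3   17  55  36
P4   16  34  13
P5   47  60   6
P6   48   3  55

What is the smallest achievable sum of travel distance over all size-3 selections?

22

Open {P1, P4, P6}.
  R-α→P4 16, R-β→P6 3, R-γ→P1 3  ⇒ total 22.
Compare {P1, P3, P6}: total 23.
Compare {P4, P5, P6}: total 25.
No size-3 selection does better; minimum is 22.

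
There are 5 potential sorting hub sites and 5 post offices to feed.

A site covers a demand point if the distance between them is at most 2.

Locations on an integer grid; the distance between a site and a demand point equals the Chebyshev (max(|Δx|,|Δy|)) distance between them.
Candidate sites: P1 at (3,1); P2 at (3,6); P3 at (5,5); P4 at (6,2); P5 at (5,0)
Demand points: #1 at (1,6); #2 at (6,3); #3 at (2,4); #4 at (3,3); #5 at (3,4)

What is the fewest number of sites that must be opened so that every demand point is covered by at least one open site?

2

Coverage sets (demand points within 2 of each site):
  P1: {#4}
  P2: {#1, #3, #5}
  P3: {#2, #4, #5}
  P4: {#2}
  P5: {}
No single site covers all 5 demand points.
But {P2, P3} covers everything, so the minimum is 2.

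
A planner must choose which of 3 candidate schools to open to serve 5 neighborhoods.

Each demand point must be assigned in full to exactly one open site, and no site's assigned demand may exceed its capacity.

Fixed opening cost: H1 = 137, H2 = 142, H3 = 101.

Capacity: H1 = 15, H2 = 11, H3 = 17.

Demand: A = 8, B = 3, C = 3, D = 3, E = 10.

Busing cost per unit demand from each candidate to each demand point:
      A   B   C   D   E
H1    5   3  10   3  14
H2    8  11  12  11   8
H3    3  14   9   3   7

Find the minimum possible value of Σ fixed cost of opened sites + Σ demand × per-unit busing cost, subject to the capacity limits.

Open {H1, H3}; cheapest assignment that respects the capacities:
  H1 (cap 15, load 14): A, B, D — cost 8×5 + 3×3 + 3×3 = 58
  H3 (cap 17, load 13): C, E — cost 3×9 + 10×7 = 97
  Shipping 155, fixed 238 → total 393.
  Any other capacity-feasible assignment to {H1, H3} ships for at least 155.
Compare {H2, H3}: its best feasible assignment gives total 425.
Compare {H1, H2, H3}: its best feasible assignment gives total 529.
Every other set of open sites that can feasibly serve all demand totals ≥ 425 even under its best assignment. Minimum: 393.

393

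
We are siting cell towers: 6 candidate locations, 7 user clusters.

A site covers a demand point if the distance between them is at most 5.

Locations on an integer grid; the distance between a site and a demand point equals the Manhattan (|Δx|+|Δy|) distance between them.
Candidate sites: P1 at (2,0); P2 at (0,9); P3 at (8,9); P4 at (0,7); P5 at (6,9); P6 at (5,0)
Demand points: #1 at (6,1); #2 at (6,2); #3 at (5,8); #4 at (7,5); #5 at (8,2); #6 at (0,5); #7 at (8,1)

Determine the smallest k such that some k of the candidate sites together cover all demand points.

Coverage sets (demand points within 5 of each site):
  P1: {#1}
  P2: {#6}
  P3: {#3, #4}
  P4: {#6}
  P5: {#3, #4}
  P6: {#1, #2, #5, #7}
No 2 sites suffice: every size-2 union leaves at least one demand point uncovered.
But {P2, P3, P6} covers everything, so the minimum is 3.

3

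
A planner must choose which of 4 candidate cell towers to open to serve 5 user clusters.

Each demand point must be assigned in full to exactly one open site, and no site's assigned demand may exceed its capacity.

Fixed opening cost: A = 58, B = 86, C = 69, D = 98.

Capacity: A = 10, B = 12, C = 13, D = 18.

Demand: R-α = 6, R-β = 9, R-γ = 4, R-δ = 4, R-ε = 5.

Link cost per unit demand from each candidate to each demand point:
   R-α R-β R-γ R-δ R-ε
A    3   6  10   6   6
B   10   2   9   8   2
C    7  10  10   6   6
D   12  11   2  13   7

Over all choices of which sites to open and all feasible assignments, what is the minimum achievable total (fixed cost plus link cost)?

340

Open {A, D}; cheapest assignment that respects the capacities:
  A (cap 10, load 10): R-α, R-δ — cost 6×3 + 4×6 = 42
  D (cap 18, load 18): R-β, R-γ, R-ε — cost 9×11 + 4×2 + 5×7 = 142
  Shipping 184, fixed 156 → total 340.
  Any other capacity-feasible assignment to {A, D} ships for at least 184.
Compare {A, B, C}: its best feasible assignment gives total 343.
Compare {A, B, D}: its best feasible assignment gives total 345.
Every other set of open sites that can feasibly serve all demand totals ≥ 343 even under its best assignment. Minimum: 340.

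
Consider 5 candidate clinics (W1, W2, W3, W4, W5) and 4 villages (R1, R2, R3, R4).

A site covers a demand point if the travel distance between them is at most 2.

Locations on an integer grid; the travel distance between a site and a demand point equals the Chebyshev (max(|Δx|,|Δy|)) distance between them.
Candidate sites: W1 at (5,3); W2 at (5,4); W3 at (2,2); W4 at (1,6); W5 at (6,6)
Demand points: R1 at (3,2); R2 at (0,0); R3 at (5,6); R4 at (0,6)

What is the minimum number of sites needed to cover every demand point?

3

Coverage sets (demand points within 2 of each site):
  W1: {R1}
  W2: {R1, R3}
  W3: {R1, R2}
  W4: {R4}
  W5: {R3}
No 2 sites suffice: every size-2 union leaves at least one demand point uncovered.
But {W2, W3, W4} covers everything, so the minimum is 3.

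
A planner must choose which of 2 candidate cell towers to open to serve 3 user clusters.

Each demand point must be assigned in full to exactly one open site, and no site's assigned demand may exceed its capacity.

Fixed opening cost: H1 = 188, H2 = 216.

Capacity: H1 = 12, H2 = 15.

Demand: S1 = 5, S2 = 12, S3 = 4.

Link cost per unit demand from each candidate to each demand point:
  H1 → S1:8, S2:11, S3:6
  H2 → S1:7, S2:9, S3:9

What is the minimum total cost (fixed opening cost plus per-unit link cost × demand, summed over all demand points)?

576

Open {H1, H2}; cheapest assignment that respects the capacities:
  H1 (cap 12, load 9): S1, S3 — cost 5×8 + 4×6 = 64
  H2 (cap 15, load 12): S2 — cost 12×9 = 108
  Shipping 172, fixed 404 → total 576.
  Any other capacity-feasible assignment to {H1, H2} ships for at least 172.
Total demand is 21 and no other set of sites has combined capacity ≥ 21, so {H1, H2} is the only feasible choice of open sites. Minimum: 576.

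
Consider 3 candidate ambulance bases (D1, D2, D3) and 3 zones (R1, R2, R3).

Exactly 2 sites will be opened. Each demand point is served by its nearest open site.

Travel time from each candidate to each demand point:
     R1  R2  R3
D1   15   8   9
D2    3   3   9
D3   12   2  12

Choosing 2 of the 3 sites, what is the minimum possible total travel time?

Open {D2, D3}.
  R1→D2 3, R2→D3 2, R3→D2 9  ⇒ total 14.
Compare {D1, D2}: total 15.
Compare {D1, D3}: total 23.

14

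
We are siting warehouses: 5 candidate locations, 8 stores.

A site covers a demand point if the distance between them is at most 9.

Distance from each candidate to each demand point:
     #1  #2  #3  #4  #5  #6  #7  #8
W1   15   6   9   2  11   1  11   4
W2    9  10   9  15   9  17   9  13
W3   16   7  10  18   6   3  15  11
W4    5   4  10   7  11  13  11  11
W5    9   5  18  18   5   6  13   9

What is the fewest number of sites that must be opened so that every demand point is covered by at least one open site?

2

Coverage sets (demand points within 9 of each site):
  W1: {#2, #3, #4, #6, #8}
  W2: {#1, #3, #5, #7}
  W3: {#2, #5, #6}
  W4: {#1, #2, #4}
  W5: {#1, #2, #5, #6, #8}
No single site covers all 8 demand points.
But {W1, W2} covers everything, so the minimum is 2.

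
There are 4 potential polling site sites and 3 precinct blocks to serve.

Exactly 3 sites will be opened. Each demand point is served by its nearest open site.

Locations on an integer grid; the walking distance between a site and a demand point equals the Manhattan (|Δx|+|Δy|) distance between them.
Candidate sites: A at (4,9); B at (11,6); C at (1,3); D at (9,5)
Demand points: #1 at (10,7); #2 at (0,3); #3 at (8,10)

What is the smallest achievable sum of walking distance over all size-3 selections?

8

Open {A, B, C}.
  #1→B 2, #2→C 1, #3→A 5  ⇒ total 8.
Compare {A, C, D}: total 9.
Compare {B, C, D}: total 9.
No size-3 selection does better; minimum is 8.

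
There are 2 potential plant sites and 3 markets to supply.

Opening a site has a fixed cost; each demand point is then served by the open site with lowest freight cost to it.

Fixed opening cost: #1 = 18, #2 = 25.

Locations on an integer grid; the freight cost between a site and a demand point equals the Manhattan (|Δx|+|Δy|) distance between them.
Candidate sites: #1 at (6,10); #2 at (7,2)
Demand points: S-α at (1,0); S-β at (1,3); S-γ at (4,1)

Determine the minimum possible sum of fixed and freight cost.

44

Open {#2}: assign each demand point to its cheapest open site.
  S-α→#2 8, S-β→#2 7, S-γ→#2 4
  freight cost 19, fixed 25 → total 44.
Compare {#1}: freight cost 38 + fixed 18 = 56.
Compare {#1, #2}: freight cost 19 + fixed 43 = 62.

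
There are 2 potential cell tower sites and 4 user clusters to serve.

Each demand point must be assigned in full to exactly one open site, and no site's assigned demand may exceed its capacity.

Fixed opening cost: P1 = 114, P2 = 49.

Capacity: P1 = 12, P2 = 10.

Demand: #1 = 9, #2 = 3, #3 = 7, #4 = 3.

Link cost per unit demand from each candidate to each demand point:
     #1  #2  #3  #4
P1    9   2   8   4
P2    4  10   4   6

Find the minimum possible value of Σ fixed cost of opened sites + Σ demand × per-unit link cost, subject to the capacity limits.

Open {P1, P2}; cheapest assignment that respects the capacities:
  P1 (cap 12, load 12): #1, #2 — cost 9×9 + 3×2 = 87
  P2 (cap 10, load 10): #3, #4 — cost 7×4 + 3×6 = 46
  Shipping 133, fixed 163 → total 296.
  Any other capacity-feasible assignment to {P1, P2} ships for at least 133.
Total demand is 22 and no other set of sites has combined capacity ≥ 22, so {P1, P2} is the only feasible choice of open sites. Minimum: 296.

296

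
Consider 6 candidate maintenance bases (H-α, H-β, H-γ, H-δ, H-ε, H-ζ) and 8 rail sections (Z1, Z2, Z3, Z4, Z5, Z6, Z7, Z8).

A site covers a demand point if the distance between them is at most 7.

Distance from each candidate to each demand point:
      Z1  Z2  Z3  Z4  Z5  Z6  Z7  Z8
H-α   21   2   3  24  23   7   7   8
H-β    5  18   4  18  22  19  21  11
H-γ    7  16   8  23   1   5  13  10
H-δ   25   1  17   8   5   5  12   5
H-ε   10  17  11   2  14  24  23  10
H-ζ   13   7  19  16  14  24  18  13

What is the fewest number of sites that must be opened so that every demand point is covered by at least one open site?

Coverage sets (demand points within 7 of each site):
  H-α: {Z2, Z3, Z6, Z7}
  H-β: {Z1, Z3}
  H-γ: {Z1, Z5, Z6}
  H-δ: {Z2, Z5, Z6, Z8}
  H-ε: {Z4}
  H-ζ: {Z2}
No 3 sites suffice: every size-3 union leaves at least one demand point uncovered.
But {H-α, H-β, H-δ, H-ε} covers everything, so the minimum is 4.

4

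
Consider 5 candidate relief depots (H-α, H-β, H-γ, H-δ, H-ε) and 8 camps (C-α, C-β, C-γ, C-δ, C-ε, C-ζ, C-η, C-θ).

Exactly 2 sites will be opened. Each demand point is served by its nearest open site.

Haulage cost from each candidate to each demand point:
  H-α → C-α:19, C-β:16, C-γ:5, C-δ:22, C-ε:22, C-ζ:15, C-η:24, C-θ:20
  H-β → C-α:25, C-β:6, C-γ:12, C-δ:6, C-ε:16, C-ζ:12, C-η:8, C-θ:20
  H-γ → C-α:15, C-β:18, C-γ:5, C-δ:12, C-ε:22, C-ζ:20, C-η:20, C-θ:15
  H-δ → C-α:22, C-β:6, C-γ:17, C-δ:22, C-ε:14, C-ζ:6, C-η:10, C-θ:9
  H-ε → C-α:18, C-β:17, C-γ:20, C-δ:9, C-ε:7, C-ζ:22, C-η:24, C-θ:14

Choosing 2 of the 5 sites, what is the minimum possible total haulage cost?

77

Open {H-γ, H-δ}.
  C-α→H-γ 15, C-β→H-δ 6, C-γ→H-γ 5, C-δ→H-γ 12, C-ε→H-δ 14, C-ζ→H-δ 6, C-η→H-δ 10, C-θ→H-δ 9  ⇒ total 77.
Compare {H-δ, H-ε}: total 82.
Compare {H-β, H-γ}: total 83.
No size-2 selection does better; minimum is 77.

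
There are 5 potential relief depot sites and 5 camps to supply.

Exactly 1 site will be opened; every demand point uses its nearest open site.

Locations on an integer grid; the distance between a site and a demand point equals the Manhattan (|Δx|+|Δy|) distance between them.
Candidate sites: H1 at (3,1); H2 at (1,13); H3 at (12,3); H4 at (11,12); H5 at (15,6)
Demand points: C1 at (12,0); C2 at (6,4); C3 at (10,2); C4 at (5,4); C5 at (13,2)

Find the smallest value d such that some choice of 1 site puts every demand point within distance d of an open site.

8

Open {H3}.
  Farthest demand point is C4 at distance 8 (to H3); all others are ≤ 8.
With {H1} the worst case is 11.
With {H5} the worst case is 12.
No size-1 selection achieves below 8.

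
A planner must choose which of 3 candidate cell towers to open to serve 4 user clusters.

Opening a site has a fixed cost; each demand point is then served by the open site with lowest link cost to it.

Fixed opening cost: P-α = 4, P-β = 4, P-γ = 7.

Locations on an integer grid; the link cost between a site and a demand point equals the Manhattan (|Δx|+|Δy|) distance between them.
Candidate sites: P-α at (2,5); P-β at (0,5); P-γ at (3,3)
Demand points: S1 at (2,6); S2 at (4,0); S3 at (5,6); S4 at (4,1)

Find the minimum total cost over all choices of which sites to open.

22

Open {P-α}: assign each demand point to its cheapest open site.
  S1→P-α 1, S2→P-α 7, S3→P-α 4, S4→P-α 6
  link cost 18, fixed 4 → total 22.
Compare {P-γ}: link cost 16 + fixed 7 = 23.
Compare {P-α, P-γ}: link cost 12 + fixed 11 = 23.
Compare {P-α, P-β}: link cost 18 + fixed 8 = 26.
All other subsets cost ≥ 23. Minimum total cost: 22.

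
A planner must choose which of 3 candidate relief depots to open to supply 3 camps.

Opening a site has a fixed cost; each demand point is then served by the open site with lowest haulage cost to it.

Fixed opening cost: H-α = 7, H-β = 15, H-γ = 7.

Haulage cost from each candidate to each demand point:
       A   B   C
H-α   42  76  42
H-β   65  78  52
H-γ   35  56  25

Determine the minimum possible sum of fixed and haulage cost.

Open {H-γ}: assign each demand point to its cheapest open site.
  A→H-γ 35, B→H-γ 56, C→H-γ 25
  haulage cost 116, fixed 7 → total 123.
Compare {H-α, H-γ}: haulage cost 116 + fixed 14 = 130.
Compare {H-β, H-γ}: haulage cost 116 + fixed 22 = 138.
Compare {H-α, H-β, H-γ}: haulage cost 116 + fixed 29 = 145.
All other subsets cost ≥ 130. Minimum total cost: 123.

123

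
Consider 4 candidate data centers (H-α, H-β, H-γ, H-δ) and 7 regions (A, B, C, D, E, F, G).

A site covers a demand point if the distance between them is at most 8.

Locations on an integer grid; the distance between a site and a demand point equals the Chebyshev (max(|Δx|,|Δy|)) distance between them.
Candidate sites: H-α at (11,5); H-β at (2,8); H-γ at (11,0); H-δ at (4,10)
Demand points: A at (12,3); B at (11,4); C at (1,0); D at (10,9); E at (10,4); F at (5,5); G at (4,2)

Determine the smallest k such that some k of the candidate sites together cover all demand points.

2

Coverage sets (demand points within 8 of each site):
  H-α: {A, B, D, E, F, G}
  H-β: {C, D, E, F, G}
  H-γ: {A, B, E, F, G}
  H-δ: {A, B, D, E, F, G}
No single site covers all 7 demand points.
But {H-α, H-β} covers everything, so the minimum is 2.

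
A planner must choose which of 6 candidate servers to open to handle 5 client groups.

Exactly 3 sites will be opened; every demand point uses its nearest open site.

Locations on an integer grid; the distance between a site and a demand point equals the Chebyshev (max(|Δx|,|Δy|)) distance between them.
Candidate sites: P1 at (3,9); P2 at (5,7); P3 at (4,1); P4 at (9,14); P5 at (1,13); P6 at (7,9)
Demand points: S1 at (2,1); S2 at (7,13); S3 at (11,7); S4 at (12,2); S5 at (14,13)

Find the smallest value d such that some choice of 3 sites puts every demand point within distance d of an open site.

7

Open {P1, P2, P4}.
  Farthest demand point is S4 at distance 7 (to P2); all others are ≤ 7.
With {P1, P2, P6} the worst case is 7.
With {P1, P3, P6} the worst case is 7.
No size-3 selection achieves below 7.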